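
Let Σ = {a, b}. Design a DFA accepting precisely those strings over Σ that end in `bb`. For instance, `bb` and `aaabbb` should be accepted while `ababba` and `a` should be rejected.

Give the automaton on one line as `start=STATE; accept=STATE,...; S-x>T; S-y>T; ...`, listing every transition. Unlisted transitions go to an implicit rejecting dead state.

Remember how much of `bb` the current input suffix matches. State q0 means no match yet; q1 means the last symbol is `b`; q2 means the last 2 symbols are `bb`. Only q2 accepts. On a mismatch, fall back to the longest proper suffix that is still a prefix of `bb`.
With 3 states:
        a   b  
>  q0   q0  q1 
   q1   q0  q2 
 * q2   q0  q2 
(> = start, * = accepting)

start=q0; accept=q2; q0-a>q0; q0-b>q1; q1-a>q0; q1-b>q2; q2-a>q0; q2-b>q2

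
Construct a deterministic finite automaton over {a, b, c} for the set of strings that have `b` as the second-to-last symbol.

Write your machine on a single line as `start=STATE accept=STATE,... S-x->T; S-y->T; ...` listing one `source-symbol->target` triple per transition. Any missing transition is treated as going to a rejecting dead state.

A DFA must remember the last 2 symbols (since which symbol is second-to-last isn't known until the input ends). Use one state per possible window of the last ≤2 symbols; accept from those whose window starts with `b`.
A 13-state machine:
          a    b    c  
>  S0     S1   S2   S3 
   S1     S4   S5   S6 
   S2     S7   S8   S9 
   S3    S10  S11  S12 
   S4     S4   S5   S6 
   S5     S7   S8   S9 
   S6    S10  S11  S12 
 * S7     S4   S5   S6 
 * S8     S7   S8   S9 
 * S9    S10  S11  S12 
   S10    S4   S5   S6 
   S11    S7   S8   S9 
   S12   S10  S11  S12 
(> = start, * = accepting)

start=S0; accept=S7,S8,S9; S0-a->S1; S0-b->S2; S0-c->S3; S1-a->S4; S1-b->S5; S1-c->S6; S2-a->S7; S2-b->S8; S2-c->S9; S3-a->S10; S3-b->S11; S3-c->S12; S4-a->S4; S4-b->S5; S4-c->S6; S5-a->S7; S5-b->S8; S5-c->S9; S6-a->S10; S6-b->S11; S6-c->S12; S7-a->S4; S7-b->S5; S7-c->S6; S8-a->S7; S8-b->S8; S8-c->S9; S9-a->S10; S9-b->S11; S9-c->S12; S10-a->S4; S10-b->S5; S10-c->S6; S11-a->S7; S11-b->S8; S11-c->S9; S12-a->S10; S12-b->S11; S12-c->S12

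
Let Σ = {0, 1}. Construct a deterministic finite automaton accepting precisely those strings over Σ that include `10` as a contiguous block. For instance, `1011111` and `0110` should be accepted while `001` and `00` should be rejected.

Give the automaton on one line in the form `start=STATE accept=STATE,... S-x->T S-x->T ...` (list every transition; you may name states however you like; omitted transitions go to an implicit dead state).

start=q0 accept=q2 q0-0->q0 q0-1->q1 q1-0->q2 q1-1->q1 q2-0->q2 q2-1->q2

Track how much of `10` has been matched so far: state q0 is no progress, q2 is the absorbing accept state reached once `10` has occurred. Intermediate states record partial matches; on a mismatch, fall back to the longest reusable overlap.
        0   1  
>  q0   q0  q1 
   q1   q2  q1 
 * q2   q2  q2 
(> = start, * = accepting)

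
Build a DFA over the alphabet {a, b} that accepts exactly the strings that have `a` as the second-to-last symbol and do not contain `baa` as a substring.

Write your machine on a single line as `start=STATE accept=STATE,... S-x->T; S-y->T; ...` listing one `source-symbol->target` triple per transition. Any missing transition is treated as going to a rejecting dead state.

start=q0; accept=q3,q4; q0-a->q1; q0-b->q2; q1-a->q3; q1-b->q4; q2-a->q5; q2-b->q6; q3-a->q3; q3-b->q4; q4-a->q5; q4-b->q6; q5-a->q7; q5-b->q4; q6-a->q5; q6-b->q6; q7-a->q7; q7-b->q8; q8-a->q9; q8-b->q10; q9-a->q7; q9-b->q8; q10-a->q9; q10-b->q10

Build one automaton per condition and run them in lockstep. One (7 states) tracks the last 2 symbols read; the other (4 states) tracks partial matches of the forbidden pattern `baa`. Each combined state is a pair, one component from each; accept when both components accept.
          a    b  
>  q0     q1   q2 
   q1     q3   q4 
   q2     q5   q6 
 * q3     q3   q4 
 * q4     q5   q6 
   q5     q7   q4 
   q6     q5   q6 
   q7     q7   q8 
   q8     q9  q10 
   q9     q7   q8 
   q10    q9  q10 
(> = start, * = accepting)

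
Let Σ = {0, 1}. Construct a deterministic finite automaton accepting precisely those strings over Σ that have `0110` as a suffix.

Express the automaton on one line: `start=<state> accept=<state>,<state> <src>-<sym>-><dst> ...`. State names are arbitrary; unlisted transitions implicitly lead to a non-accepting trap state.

Let each state record the length of the longest suffix of the input read so far that is also a prefix of `0110`. B means the last symbol is `0`; C means the last 2 symbols are `01`; D means the last 3 symbols are `011`; E means the last 4 symbols are `0110`. Accept only at E, where the string currently ends in `0110`.
A 5-state machine:
       0  1 
>  A   B  A 
   B   B  C 
   C   B  D 
   D   E  A 
 * E   B  C 
(> = start, * = accepting)

start=A accept=E A-0->B A-1->A B-0->B B-1->C C-0->B C-1->D D-0->E D-1->A E-0->B E-1->C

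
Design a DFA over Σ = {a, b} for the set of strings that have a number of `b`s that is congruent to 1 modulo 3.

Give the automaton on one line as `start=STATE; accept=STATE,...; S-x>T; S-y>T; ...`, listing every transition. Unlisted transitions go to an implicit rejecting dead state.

start=q0; accept=q1; q0-a>q0; q0-b>q1; q1-a>q1; q1-b>q2; q2-a>q2; q2-b>q0

The only thing that matters is how many `b`s have appeared, reduced mod 3. Use one state per residue: q0 for 0, …, q2 for 2. Reading `b` moves to the next residue; anything else stays put. q1 is accepting.
        a   b  
>  q0   q0  q1 
 * q1   q1  q2 
   q2   q2  q0 
(> = start, * = accepting)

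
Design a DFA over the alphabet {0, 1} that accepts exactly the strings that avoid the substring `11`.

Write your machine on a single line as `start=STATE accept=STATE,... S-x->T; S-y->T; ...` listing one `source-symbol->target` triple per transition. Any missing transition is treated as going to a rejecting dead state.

This is the complement of 'contains `11`'. Use the same substring-matching states — A through C holding how much of `11` has just been matched — but flip the accepting set: everything except the trap C accepts.
A 3-state machine:
       0  1 
>* A   A  B 
 * B   A  C 
   C   C  C 
(> = start, * = accepting)

start=A; accept=A,B; A-0->A; A-1->B; B-0->A; B-1->C; C-0->C; C-1->C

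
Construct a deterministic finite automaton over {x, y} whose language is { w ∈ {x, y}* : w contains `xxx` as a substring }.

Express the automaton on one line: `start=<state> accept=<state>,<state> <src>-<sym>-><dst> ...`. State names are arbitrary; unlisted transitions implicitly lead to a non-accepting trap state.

Track how much of `xxx` has been matched so far: state S0 is no progress, S3 is the absorbing accept state reached once `xxx` has occurred. Intermediate states record partial matches; on a mismatch, fall back to the longest reusable overlap.
        x   y  
>  S0   S1  S0 
   S1   S2  S0 
   S2   S3  S0 
 * S3   S3  S3 
(> = start, * = accepting)

start=S0 accept=S3 S0-x->S1 S0-y->S0 S1-x->S2 S1-y->S0 S2-x->S3 S2-y->S0 S3-x->S3 S3-y->S3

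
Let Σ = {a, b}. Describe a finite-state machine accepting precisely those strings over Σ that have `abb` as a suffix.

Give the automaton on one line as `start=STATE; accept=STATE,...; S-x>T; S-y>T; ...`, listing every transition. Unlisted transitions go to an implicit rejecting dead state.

Remember how much of `abb` the current input suffix matches. State S0 means no match yet; S1 means the last symbol is `a`; S2 means the last 2 symbols are `ab`; S3 means the last 3 symbols are `abb`. Only S3 accepts. On a mismatch, fall back to the longest proper suffix that is still a prefix of `abb`.
With 4 states:
        a   b  
>  S0   S1  S0 
   S1   S1  S2 
   S2   S1  S3 
 * S3   S1  S0 
(> = start, * = accepting)

start=S0; accept=S3; S0-a>S1; S0-b>S0; S1-a>S1; S1-b>S2; S2-a>S1; S2-b>S3; S3-a>S1; S3-b>S0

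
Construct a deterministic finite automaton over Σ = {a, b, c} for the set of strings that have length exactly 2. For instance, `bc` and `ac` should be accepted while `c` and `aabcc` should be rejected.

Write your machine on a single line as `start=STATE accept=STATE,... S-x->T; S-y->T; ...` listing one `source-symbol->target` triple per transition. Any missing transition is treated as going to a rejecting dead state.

start=q0; accept=q2; q0-a->q1; q0-b->q1; q0-c->q1; q1-a->q2; q1-b->q2; q1-c->q2; q2-a->q3; q2-b->q3; q2-c->q3; q3-a->q3; q3-b->q3; q3-c->q3

Count input length up to 3: every symbol moves from q0 toward q3, which means 'more than 2' and absorbs. Accept from {q2}.
A 4-state machine:
        a   b   c  
>  q0   q1  q1  q1 
   q1   q2  q2  q2 
 * q2   q3  q3  q3 
   q3   q3  q3  q3 
(> = start, * = accepting)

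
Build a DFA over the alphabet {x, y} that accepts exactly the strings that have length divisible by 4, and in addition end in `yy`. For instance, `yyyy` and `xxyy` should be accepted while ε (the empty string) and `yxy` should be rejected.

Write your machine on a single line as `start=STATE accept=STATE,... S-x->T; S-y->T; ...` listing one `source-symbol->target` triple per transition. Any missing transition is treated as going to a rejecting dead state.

start=S0; accept=S5; S0-x->S1; S0-y->S1; S1-x->S2; S1-y->S2; S2-x->S3; S2-y->S4; S3-x->S0; S3-y->S0; S4-x->S0; S4-y->S5; S5-x->S1; S5-y->S1

Run two small machines in parallel and take their product. The first has 4 states tracking the input length modulo 4; the second has 3 states tracking how much of the suffix `yy` has currently been matched. A product state is a pair (one from each), accepting exactly when both do. After merging equivalent states the machine shrinks.
6 states suffice.
        x   y  
>  S0   S1  S1 
   S1   S2  S2 
   S2   S3  S4 
   S3   S0  S0 
   S4   S0  S5 
 * S5   S1  S1 
(> = start, * = accepting)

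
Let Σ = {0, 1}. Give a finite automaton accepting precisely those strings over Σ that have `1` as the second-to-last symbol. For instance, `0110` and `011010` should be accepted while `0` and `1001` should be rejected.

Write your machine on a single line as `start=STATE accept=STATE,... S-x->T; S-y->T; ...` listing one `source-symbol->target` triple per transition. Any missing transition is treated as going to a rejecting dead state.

start=q0; accept=q5,q6; q0-0->q1; q0-1->q2; q1-0->q3; q1-1->q4; q2-0->q5; q2-1->q6; q3-0->q3; q3-1->q4; q4-0->q5; q4-1->q6; q5-0->q3; q5-1->q4; q6-0->q5; q6-1->q6

A DFA must remember the last 2 symbols (since which symbol is second-to-last isn't known until the input ends). Use one state per possible window of the last ≤2 symbols; accept from those whose window starts with `1`.
With 7 states:
        0   1  
>  q0   q1  q2 
   q1   q3  q4 
   q2   q5  q6 
   q3   q3  q4 
   q4   q5  q6 
 * q5   q3  q4 
 * q6   q5  q6 
(> = start, * = accepting)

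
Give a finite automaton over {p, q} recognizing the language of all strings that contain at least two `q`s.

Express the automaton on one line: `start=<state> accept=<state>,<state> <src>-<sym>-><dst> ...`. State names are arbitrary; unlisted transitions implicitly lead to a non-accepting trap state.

Count `q`s, saturating at 3: states s0 through s2 mean 0 through 2 `q`s seen; s3 means more than 2. Each `q` increments (capped at s3); other symbols loop. Accept from {s2, s3}.
        p   q  
>  s0   s0  s1 
   s1   s1  s2 
 * s2   s2  s3 
 * s3   s3  s3 
(> = start, * = accepting)

start=s0 accept=s2,s3 s0-p->s0 s0-q->s1 s1-p->s1 s1-q->s2 s2-p->s2 s2-q->s3 s3-p->s3 s3-q->s3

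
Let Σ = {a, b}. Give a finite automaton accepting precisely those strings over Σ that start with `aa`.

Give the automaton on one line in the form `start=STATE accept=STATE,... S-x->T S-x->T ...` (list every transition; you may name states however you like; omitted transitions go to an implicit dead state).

Walk along `aa` while the input agrees: from q0 take `a` to q1, and so on. Any deviation drops to the rejecting sink q3. Once q2 is reached the prefix is confirmed and every continuation is accepted.
4 states suffice.
        a   b  
>  q0   q1  q3 
   q1   q2  q3 
 * q2   q2  q2 
   q3   q3  q3 
(> = start, * = accepting)

start=q0 accept=q2 q0-a->q1 q0-b->q3 q1-a->q2 q1-b->q3 q2-a->q2 q2-b->q2 q3-a->q3 q3-b->q3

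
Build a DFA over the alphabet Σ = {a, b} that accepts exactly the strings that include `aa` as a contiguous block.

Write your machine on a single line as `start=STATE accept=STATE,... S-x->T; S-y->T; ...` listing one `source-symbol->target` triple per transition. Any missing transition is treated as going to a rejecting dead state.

start=S0; accept=S2; S0-a->S1; S0-b->S0; S1-a->S2; S1-b->S0; S2-a->S2; S2-b->S2

Track how much of `aa` has been matched so far: state S0 is no progress, S2 is the absorbing accept state reached once `aa` has occurred. Intermediate states record partial matches; on a mismatch, fall back to the longest reusable overlap.
3 states suffice.
        a   b  
>  S0   S1  S0 
   S1   S2  S0 
 * S2   S2  S2 
(> = start, * = accepting)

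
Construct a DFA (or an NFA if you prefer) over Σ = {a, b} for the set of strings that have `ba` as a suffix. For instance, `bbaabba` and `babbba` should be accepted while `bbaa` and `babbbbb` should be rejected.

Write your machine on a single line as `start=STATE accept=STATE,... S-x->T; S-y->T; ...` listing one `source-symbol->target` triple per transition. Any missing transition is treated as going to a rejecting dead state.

Let each state record the length of the longest suffix of the input read so far that is also a prefix of `ba`. s1 means the last symbol is `b`; s2 means the last 2 symbols are `ba`. Accept only at s2, where the string currently ends in `ba`.
With 3 states:
        a   b  
>  s0   s0  s1 
   s1   s2  s1 
 * s2   s0  s1 
(> = start, * = accepting)

start=s0; accept=s2; s0-a->s0; s0-b->s1; s1-a->s2; s1-b->s1; s2-a->s0; s2-b->s1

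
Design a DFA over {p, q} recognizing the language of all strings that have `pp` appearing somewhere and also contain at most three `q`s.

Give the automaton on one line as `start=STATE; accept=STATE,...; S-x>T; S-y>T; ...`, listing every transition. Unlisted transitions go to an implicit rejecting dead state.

start=s0; accept=s3,s6,s9,s12; s0-p>s1; s0-q>s2; s1-p>s3; s1-q>s2; s2-p>s4; s2-q>s5; s3-p>s3; s3-q>s6; s4-p>s6; s4-q>s5; s5-p>s7; s5-q>s8; s6-p>s6; s6-q>s9; s7-p>s9; s7-q>s8; s8-p>s10; s8-q>s11; s9-p>s9; s9-q>s12; s10-p>s12; s10-q>s11; s11-p>s11; s11-q>s11; s12-p>s12; s12-q>s11

Build one automaton per condition and run them in lockstep. One (3 states) tracks whether and how much of `pp` has been seen; the other (5 states) tracks the count of `q`s, saturating at 4. Each combined state is a pair, one component from each; accept when both components accept. After merging equivalent states the machine shrinks.
          p    q  
>  s0     s1   s2 
   s1     s3   s2 
   s2     s4   s5 
 * s3     s3   s6 
   s4     s6   s5 
   s5     s7   s8 
 * s6     s6   s9 
   s7     s9   s8 
   s8    s10  s11 
 * s9     s9  s12 
   s10   s12  s11 
   s11   s11  s11 
 * s12   s12  s11 
(> = start, * = accepting)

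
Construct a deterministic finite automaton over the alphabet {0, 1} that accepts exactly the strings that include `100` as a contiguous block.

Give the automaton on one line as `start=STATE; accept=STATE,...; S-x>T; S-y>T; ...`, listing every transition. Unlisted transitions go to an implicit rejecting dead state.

start=s0; accept=s3; s0-0>s0; s0-1>s1; s1-0>s2; s1-1>s1; s2-0>s3; s2-1>s1; s3-0>s3; s3-1>s3

Track how much of `100` has been matched so far: state s0 is no progress, s3 is the absorbing accept state reached once `100` has occurred. Intermediate states record partial matches; on a mismatch, fall back to the longest reusable overlap.
With 4 states:
        0   1  
>  s0   s0  s1 
   s1   s2  s1 
   s2   s3  s1 
 * s3   s3  s3 
(> = start, * = accepting)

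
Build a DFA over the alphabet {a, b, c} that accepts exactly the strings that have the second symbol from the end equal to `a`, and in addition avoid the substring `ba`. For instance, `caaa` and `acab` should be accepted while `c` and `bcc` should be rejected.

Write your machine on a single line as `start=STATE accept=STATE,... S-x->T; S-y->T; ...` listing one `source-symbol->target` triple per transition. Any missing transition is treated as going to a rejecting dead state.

Handle the two conditions separately and then intersect. The first has 13 states tracking the last 2 symbols read; the second has 3 states tracking partial matches of the forbidden pattern `ba`. A product state is a pair (one from each), accepting exactly when both do.
With 21 states:
          a    b    c  
>  S0     S1   S2   S3 
   S1     S4   S5   S6 
   S2     S7   S8   S9 
   S3    S10  S11  S12 
 * S4     S4   S5   S6 
 * S5     S7   S8   S9 
 * S6    S10  S11  S12 
   S7    S13  S14  S15 
   S8     S7   S8   S9 
   S9    S10  S11  S12 
   S10    S4   S5   S6 
   S11    S7   S8   S9 
   S12   S10  S11  S12 
   S13   S13  S14  S15 
   S14    S7  S16  S17 
   S15   S18  S19  S20 
   S16    S7  S16  S17 
   S17   S18  S19  S20 
   S18   S13  S14  S15 
   S19    S7  S16  S17 
   S20   S18  S19  S20 
(> = start, * = accepting)

start=S0; accept=S4,S5,S6; S0-a->S1; S0-b->S2; S0-c->S3; S1-a->S4; S1-b->S5; S1-c->S6; S2-a->S7; S2-b->S8; S2-c->S9; S3-a->S10; S3-b->S11; S3-c->S12; S4-a->S4; S4-b->S5; S4-c->S6; S5-a->S7; S5-b->S8; S5-c->S9; S6-a->S10; S6-b->S11; S6-c->S12; S7-a->S13; S7-b->S14; S7-c->S15; S8-a->S7; S8-b->S8; S8-c->S9; S9-a->S10; S9-b->S11; S9-c->S12; S10-a->S4; S10-b->S5; S10-c->S6; S11-a->S7; S11-b->S8; S11-c->S9; S12-a->S10; S12-b->S11; S12-c->S12; S13-a->S13; S13-b->S14; S13-c->S15; S14-a->S7; S14-b->S16; S14-c->S17; S15-a->S18; S15-b->S19; S15-c->S20; S16-a->S7; S16-b->S16; S16-c->S17; S17-a->S18; S17-b->S19; S17-c->S20; S18-a->S13; S18-b->S14; S18-c->S15; S19-a->S7; S19-b->S16; S19-c->S17; S20-a->S18; S20-b->S19; S20-c->S20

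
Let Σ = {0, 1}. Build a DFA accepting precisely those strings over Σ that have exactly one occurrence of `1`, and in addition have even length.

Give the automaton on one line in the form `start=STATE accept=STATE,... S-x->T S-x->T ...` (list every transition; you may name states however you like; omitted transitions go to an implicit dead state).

Build one automaton per condition and run them in lockstep. The first has 3 states tracking the count of `1`s, saturating at 2; the second has 2 states tracking the input length modulo 2. A product state is a pair (one from each), accepting exactly when both do. After merging equivalent states the machine shrinks.
With 5 states:
        0   1  
>  s0   s1  s2 
   s1   s0  s3 
   s2   s3  s4 
 * s3   s2  s4 
   s4   s4  s4 
(> = start, * = accepting)

start=s0 accept=s3 s0-0->s1 s0-1->s2 s1-0->s0 s1-1->s3 s2-0->s3 s2-1->s4 s3-0->s2 s3-1->s4 s4-0->s4 s4-1->s4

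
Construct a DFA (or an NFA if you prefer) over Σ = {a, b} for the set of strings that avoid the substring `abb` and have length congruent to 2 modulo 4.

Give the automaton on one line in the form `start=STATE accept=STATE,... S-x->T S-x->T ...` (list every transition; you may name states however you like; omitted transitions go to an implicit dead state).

Build one automaton per condition and run them in lockstep. One (4 states) tracks partial matches of the forbidden pattern `abb`; the other (4 states) tracks the input length modulo 4. Each combined state is a pair, one component from each; accept when both components accept. Equivalent product states are then merged.
A 13-state machine:
          a    b  
>  q0     q1   q2 
   q1     q3   q4 
   q2     q3   q5 
 * q3     q6   q7 
 * q4     q6   q8 
 * q5     q6   q9 
   q6    q10  q11 
   q7    q10   q8 
   q8     q8   q8 
   q9    q10   q0 
   q10    q1  q12 
   q11    q1   q8 
   q12    q3   q8 
(> = start, * = accepting)

start=q0 accept=q3,q4,q5 q0-a->q1 q0-b->q2 q1-a->q3 q1-b->q4 q2-a->q3 q2-b->q5 q3-a->q6 q3-b->q7 q4-a->q6 q4-b->q8 q5-a->q6 q5-b->q9 q6-a->q10 q6-b->q11 q7-a->q10 q7-b->q8 q8-a->q8 q8-b->q8 q9-a->q10 q9-b->q0 q10-a->q1 q10-b->q12 q11-a->q1 q11-b->q8 q12-a->q3 q12-b->q8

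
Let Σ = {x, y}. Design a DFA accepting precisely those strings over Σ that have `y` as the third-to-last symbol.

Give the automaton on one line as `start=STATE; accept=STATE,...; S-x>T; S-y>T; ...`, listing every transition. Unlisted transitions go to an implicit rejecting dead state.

A DFA must remember the last 3 symbols (since which symbol is third-to-last isn't known until the input ends). Use one state per possible window of the last ≤3 symbols; accept from those whose window starts with `y`.
With 15 states:
          x    y  
>  q0     q1   q2 
   q1     q3   q4 
   q2     q5   q6 
   q3     q7   q8 
   q4     q9  q10 
   q5    q11  q12 
   q6    q13  q14 
   q7     q7   q8 
   q8     q9  q10 
   q9    q11  q12 
   q10   q13  q14 
 * q11    q7   q8 
 * q12    q9  q10 
 * q13   q11  q12 
 * q14   q13  q14 
(> = start, * = accepting)

start=q0; accept=q11,q12,q13,q14; q0-x>q1; q0-y>q2; q1-x>q3; q1-y>q4; q2-x>q5; q2-y>q6; q3-x>q7; q3-y>q8; q4-x>q9; q4-y>q10; q5-x>q11; q5-y>q12; q6-x>q13; q6-y>q14; q7-x>q7; q7-y>q8; q8-x>q9; q8-y>q10; q9-x>q11; q9-y>q12; q10-x>q13; q10-y>q14; q11-x>q7; q11-y>q8; q12-x>q9; q12-y>q10; q13-x>q11; q13-y>q12; q14-x>q13; q14-y>q14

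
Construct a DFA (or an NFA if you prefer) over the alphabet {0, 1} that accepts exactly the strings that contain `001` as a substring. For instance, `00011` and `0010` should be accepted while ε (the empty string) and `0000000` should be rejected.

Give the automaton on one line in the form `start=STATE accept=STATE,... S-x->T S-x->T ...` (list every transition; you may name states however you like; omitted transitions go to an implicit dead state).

Track how much of `001` has been matched so far: state q0 is no progress, q3 is the absorbing accept state reached once `001` has occurred. Intermediate states record partial matches; on a mismatch, fall back to the longest reusable overlap.
With 4 states:
        0   1  
>  q0   q1  q0 
   q1   q2  q0 
   q2   q2  q3 
 * q3   q3  q3 
(> = start, * = accepting)

start=q0 accept=q3 q0-0->q1 q0-1->q0 q1-0->q2 q1-1->q0 q2-0->q2 q2-1->q3 q3-0->q3 q3-1->q3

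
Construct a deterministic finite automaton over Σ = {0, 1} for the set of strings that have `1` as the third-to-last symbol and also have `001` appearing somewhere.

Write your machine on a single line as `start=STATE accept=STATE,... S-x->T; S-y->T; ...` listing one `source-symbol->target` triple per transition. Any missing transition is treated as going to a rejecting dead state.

Run two small machines in parallel and take their product. The first has 15 states tracking the last 3 symbols read; the second has 4 states tracking whether and how much of `001` has been seen. A product state is a pair (one from each), accepting exactly when both do.
22 states suffice.
       0  1 
>  A   B  C 
   B   D  E 
   C   F  G 
   D   H  I 
   E   J  K 
   F   L  M 
   G   N  O 
   H   H  I 
   I   P  Q 
   J   L  M 
   K   N  O 
   L   H  I 
   M   J  K 
   N   L  M 
   O   N  O 
   P   R  S 
   Q   T  U 
 * R   V  I 
 * S   P  Q 
 * T   R  S 
 * U   T  U 
   V   V  I 
(> = start, * = accepting)

start=A; accept=R,S,T,U; A-0->B; A-1->C; B-0->D; B-1->E; C-0->F; C-1->G; D-0->H; D-1->I; E-0->J; E-1->K; F-0->L; F-1->M; G-0->N; G-1->O; H-0->H; H-1->I; I-0->P; I-1->Q; J-0->L; J-1->M; K-0->N; K-1->O; L-0->H; L-1->I; M-0->J; M-1->K; N-0->L; N-1->M; O-0->N; O-1->O; P-0->R; P-1->S; Q-0->T; Q-1->U; R-0->V; R-1->I; S-0->P; S-1->Q; T-0->R; T-1->S; U-0->T; U-1->U; V-0->V; V-1->I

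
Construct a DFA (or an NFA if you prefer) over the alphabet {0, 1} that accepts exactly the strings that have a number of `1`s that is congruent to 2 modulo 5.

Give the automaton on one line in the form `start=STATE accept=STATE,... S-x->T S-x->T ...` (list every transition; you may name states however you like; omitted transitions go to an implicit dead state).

The only thing that matters is how many `1`s have appeared, reduced mod 5. Use one state per residue: q0 for 0, …, q4 for 4. Reading `1` moves to the next residue; anything else stays put. q2 is accepting.
5 states suffice.
        0   1  
>  q0   q0  q1 
   q1   q1  q2 
 * q2   q2  q3 
   q3   q3  q4 
   q4   q4  q0 
(> = start, * = accepting)

start=q0 accept=q2 q0-0->q0 q0-1->q1 q1-0->q1 q1-1->q2 q2-0->q2 q2-1->q3 q3-0->q3 q3-1->q4 q4-0->q4 q4-1->q0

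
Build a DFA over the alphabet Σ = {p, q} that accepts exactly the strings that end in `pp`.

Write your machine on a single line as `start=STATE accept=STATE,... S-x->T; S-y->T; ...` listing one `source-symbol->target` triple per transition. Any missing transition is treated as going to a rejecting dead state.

Remember how much of `pp` the current input suffix matches. State A means no match yet; B means the last symbol is `p`; C means the last 2 symbols are `pp`. Only C accepts. On a mismatch, fall back to the longest proper suffix that is still a prefix of `pp`.
3 states suffice.
       p  q 
>  A   B  A 
   B   C  A 
 * C   C  A 
(> = start, * = accepting)

start=A; accept=C; A-p->B; A-q->A; B-p->C; B-q->A; C-p->C; C-q->A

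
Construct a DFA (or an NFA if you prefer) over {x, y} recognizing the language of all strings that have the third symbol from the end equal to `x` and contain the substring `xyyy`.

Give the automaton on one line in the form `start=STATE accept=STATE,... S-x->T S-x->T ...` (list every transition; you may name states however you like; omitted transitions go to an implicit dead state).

Handle the two conditions separately and then intersect. The first has 15 states tracking the last 3 symbols read; the second has 5 states tracking whether and how much of `xyyy` has been seen. A product state is a pair (one from each), accepting exactly when both do.
23 states suffice.
       x  y 
>  A   B  C 
   B   D  E 
   C   F  G 
   D   H  I 
   E   J  K 
   F   L  M 
   G   N  O 
   H   H  I 
   I   J  K 
   J   L  M 
   K   N  P 
   L   H  I 
   M   J  K 
   N   L  M 
   O   N  O 
   P   Q  P 
   Q   R  S 
   R   T  U 
   S   V  W 
 * T   T  U 
 * U   V  W 
 * V   R  S 
 * W   Q  P 
(> = start, * = accepting)

start=A accept=T,U,V,W A-x->B A-y->C B-x->D B-y->E C-x->F C-y->G D-x->H D-y->I E-x->J E-y->K F-x->L F-y->M G-x->N G-y->O H-x->H H-y->I I-x->J I-y->K J-x->L J-y->M K-x->N K-y->P L-x->H L-y->I M-x->J M-y->K N-x->L N-y->M O-x->N O-y->O P-x->Q P-y->P Q-x->R Q-y->S R-x->T R-y->U S-x->V S-y->W T-x->T T-y->U U-x->V U-y->W V-x->R V-y->S W-x->Q W-y->P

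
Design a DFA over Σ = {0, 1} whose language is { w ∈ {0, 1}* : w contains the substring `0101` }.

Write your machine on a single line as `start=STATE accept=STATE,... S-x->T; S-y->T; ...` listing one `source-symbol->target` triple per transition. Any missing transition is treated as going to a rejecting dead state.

Track how much of `0101` has been matched so far: state A is no progress, E is the absorbing accept state reached once `0101` has occurred. Intermediate states record partial matches; on a mismatch, fall back to the longest reusable overlap.
       0  1 
>  A   B  A 
   B   B  C 
   C   D  A 
   D   B  E 
 * E   E  E 
(> = start, * = accepting)

start=A; accept=E; A-0->B; A-1->A; B-0->B; B-1->C; C-0->D; C-1->A; D-0->B; D-1->E; E-0->E; E-1->E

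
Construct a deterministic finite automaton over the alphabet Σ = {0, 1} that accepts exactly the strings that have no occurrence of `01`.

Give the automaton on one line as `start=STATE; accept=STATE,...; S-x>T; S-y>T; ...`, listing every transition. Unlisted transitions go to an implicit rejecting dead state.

Track partial matches of the forbidden pattern `01`. State q2 is a dead state reached once `01` has occurred; every other state accepts. q0 means no part of `01` is currently matched.
3 states suffice.
        0   1  
>* q0   q1  q0 
 * q1   q1  q2 
   q2   q2  q2 
(> = start, * = accepting)

start=q0; accept=q0,q1; q0-0>q1; q0-1>q0; q1-0>q1; q1-1>q2; q2-0>q2; q2-1>q2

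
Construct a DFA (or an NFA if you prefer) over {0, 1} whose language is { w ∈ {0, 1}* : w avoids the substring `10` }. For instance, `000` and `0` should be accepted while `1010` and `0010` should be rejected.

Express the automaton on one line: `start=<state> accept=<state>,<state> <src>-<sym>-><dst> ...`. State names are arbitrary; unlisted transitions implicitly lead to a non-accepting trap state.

This is the complement of 'contains `10`'. Use the same substring-matching states — S0 through S2 holding how much of `10` has just been matched — but flip the accepting set: everything except the trap S2 accepts.
A 3-state machine:
        0   1  
>* S0   S0  S1 
 * S1   S2  S1 
   S2   S2  S2 
(> = start, * = accepting)

start=S0 accept=S0,S1 S0-0->S0 S0-1->S1 S1-0->S2 S1-1->S1 S2-0->S2 S2-1->S2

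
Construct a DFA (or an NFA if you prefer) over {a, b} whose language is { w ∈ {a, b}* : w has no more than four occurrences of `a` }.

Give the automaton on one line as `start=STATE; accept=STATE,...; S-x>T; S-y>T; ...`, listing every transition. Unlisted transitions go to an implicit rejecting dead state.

start=s0; accept=s0,s1,s2,s3,s4; s0-a>s1; s0-b>s0; s1-a>s2; s1-b>s1; s2-a>s3; s2-b>s2; s3-a>s4; s3-b>s3; s4-a>s5; s4-b>s4; s5-a>s5; s5-b>s5

Count `a`s, saturating at 5: states s0 through s4 mean 0 through 4 `a`s seen; s5 means more than 4. Each `a` increments (capped at s5); other symbols loop. Accept from {s0, s1, s2, s3, s4}.
        a   b  
>* s0   s1  s0 
 * s1   s2  s1 
 * s2   s3  s2 
 * s3   s4  s3 
 * s4   s5  s4 
   s5   s5  s5 
(> = start, * = accepting)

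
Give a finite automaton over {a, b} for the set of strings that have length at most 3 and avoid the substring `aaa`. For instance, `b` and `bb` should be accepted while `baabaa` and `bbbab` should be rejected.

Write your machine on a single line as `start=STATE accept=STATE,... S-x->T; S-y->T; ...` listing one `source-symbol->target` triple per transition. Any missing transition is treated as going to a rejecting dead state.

Run two small machines in parallel and take their product. The first has 5 states tracking the input length, saturating at 4; the second has 4 states tracking partial matches of the forbidden pattern `aaa`. A product state is a pair (one from each), accepting exactly when both do. Minimizing collapses redundant product states.
        a   b  
>* q0   q1  q2 
 * q1   q3  q4 
 * q2   q4  q4 
 * q3   q5  q6 
 * q4   q6  q6 
   q5   q5  q5 
 * q6   q5  q5 
(> = start, * = accepting)

start=q0; accept=q0,q1,q2,q3,q4,q6; q0-a->q1; q0-b->q2; q1-a->q3; q1-b->q4; q2-a->q4; q2-b->q4; q3-a->q5; q3-b->q6; q4-a->q6; q4-b->q6; q5-a->q5; q5-b->q5; q6-a->q5; q6-b->q5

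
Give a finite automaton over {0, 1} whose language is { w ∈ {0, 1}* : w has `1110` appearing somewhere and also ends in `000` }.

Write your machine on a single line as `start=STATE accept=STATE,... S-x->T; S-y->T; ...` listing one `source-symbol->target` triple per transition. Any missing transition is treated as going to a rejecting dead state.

Run two small machines in parallel and take their product. The first has 5 states tracking whether and how much of `1110` has been seen; the second has 4 states tracking how much of the suffix `000` has currently been matched. A product state is a pair (one from each), accepting exactly when both do.
With 11 states:
       0  1 
>  A   B  C 
   B   D  C 
   C   B  E 
   D   F  C 
   E   B  G 
   F   F  C 
   G   H  G 
   H   I  J 
   I   K  J 
   J   H  J 
 * K   K  J 
(> = start, * = accepting)

start=A; accept=K; A-0->B; A-1->C; B-0->D; B-1->C; C-0->B; C-1->E; D-0->F; D-1->C; E-0->B; E-1->G; F-0->F; F-1->C; G-0->H; G-1->G; H-0->I; H-1->J; I-0->K; I-1->J; J-0->H; J-1->J; K-0->K; K-1->J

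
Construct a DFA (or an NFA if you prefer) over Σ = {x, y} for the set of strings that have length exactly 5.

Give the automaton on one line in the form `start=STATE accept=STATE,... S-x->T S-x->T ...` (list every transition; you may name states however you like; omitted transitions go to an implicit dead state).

start=q0 accept=q5 q0-x->q1 q0-y->q1 q1-x->q2 q1-y->q2 q2-x->q3 q2-y->q3 q3-x->q4 q3-y->q4 q4-x->q5 q4-y->q5 q5-x->q6 q5-y->q6 q6-x->q6 q6-y->q6

Count input length up to 6: every symbol moves from q0 toward q6, which means 'more than 5' and absorbs. Accept from {q5}.
7 states suffice.
        x   y  
>  q0   q1  q1 
   q1   q2  q2 
   q2   q3  q3 
   q3   q4  q4 
   q4   q5  q5 
 * q5   q6  q6 
   q6   q6  q6 
(> = start, * = accepting)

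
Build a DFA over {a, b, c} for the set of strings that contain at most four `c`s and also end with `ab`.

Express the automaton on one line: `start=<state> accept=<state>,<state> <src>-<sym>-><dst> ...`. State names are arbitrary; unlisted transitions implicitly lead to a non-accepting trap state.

Build one automaton per condition and run them in lockstep. The first has 6 states tracking the count of `c`s, saturating at 5; the second has 3 states tracking how much of the suffix `ab` has currently been matched. A product state is a pair (one from each), accepting exactly when both do.
18 states suffice.
          a    b    c  
>  s0     s1   s0   s2 
   s1     s1   s3   s2 
   s2     s4   s2   s5 
 * s3     s1   s0   s2 
   s4     s4   s6   s5 
   s5     s7   s5   s8 
 * s6     s4   s2   s5 
   s7     s7   s9   s8 
   s8    s10   s8  s11 
 * s9     s7   s5   s8 
   s10   s10  s12  s11 
   s11   s13  s11  s14 
 * s12   s10   s8  s11 
   s13   s13  s15  s14 
   s14   s16  s14  s14 
 * s15   s13  s11  s14 
   s16   s16  s17  s14 
   s17   s16  s14  s14 
(> = start, * = accepting)

start=s0 accept=s3,s6,s9,s12,s15 s0-a->s1 s0-b->s0 s0-c->s2 s1-a->s1 s1-b->s3 s1-c->s2 s2-a->s4 s2-b->s2 s2-c->s5 s3-a->s1 s3-b->s0 s3-c->s2 s4-a->s4 s4-b->s6 s4-c->s5 s5-a->s7 s5-b->s5 s5-c->s8 s6-a->s4 s6-b->s2 s6-c->s5 s7-a->s7 s7-b->s9 s7-c->s8 s8-a->s10 s8-b->s8 s8-c->s11 s9-a->s7 s9-b->s5 s9-c->s8 s10-a->s10 s10-b->s12 s10-c->s11 s11-a->s13 s11-b->s11 s11-c->s14 s12-a->s10 s12-b->s8 s12-c->s11 s13-a->s13 s13-b->s15 s13-c->s14 s14-a->s16 s14-b->s14 s14-c->s14 s15-a->s13 s15-b->s11 s15-c->s14 s16-a->s16 s16-b->s17 s16-c->s14 s17-a->s16 s17-b->s14 s17-c->s14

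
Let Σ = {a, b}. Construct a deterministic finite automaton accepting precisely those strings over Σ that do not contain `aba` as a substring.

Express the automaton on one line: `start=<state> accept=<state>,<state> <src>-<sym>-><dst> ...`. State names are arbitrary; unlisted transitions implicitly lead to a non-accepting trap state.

start=s0 accept=s0,s1,s2 s0-a->s1 s0-b->s0 s1-a->s1 s1-b->s2 s2-a->s3 s2-b->s0 s3-a->s3 s3-b->s3

Track partial matches of the forbidden pattern `aba`. State s3 is a dead state reached once `aba` has occurred; every other state accepts. s0 means no part of `aba` is currently matched.
        a   b  
>* s0   s1  s0 
 * s1   s1  s2 
 * s2   s3  s0 
   s3   s3  s3 
(> = start, * = accepting)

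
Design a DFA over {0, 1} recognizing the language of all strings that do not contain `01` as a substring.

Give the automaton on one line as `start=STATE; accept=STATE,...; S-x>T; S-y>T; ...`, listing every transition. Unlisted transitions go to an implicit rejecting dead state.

Track partial matches of the forbidden pattern `01`. State q2 is a dead state reached once `01` has occurred; every other state accepts. q0 means no part of `01` is currently matched.
With 3 states:
        0   1  
>* q0   q1  q0 
 * q1   q1  q2 
   q2   q2  q2 
(> = start, * = accepting)

start=q0; accept=q0,q1; q0-0>q1; q0-1>q0; q1-0>q1; q1-1>q2; q2-0>q2; q2-1>q2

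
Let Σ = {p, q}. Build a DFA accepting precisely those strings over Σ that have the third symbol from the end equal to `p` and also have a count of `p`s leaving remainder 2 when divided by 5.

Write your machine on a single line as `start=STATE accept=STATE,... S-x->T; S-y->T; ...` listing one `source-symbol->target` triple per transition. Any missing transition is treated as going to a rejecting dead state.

Handle the two conditions separately and then intersect. One (15 states) tracks the last 3 symbols read; the other (5 states) tracks the count of `p`s modulo 5. Each combined state is a pair, one component from each; accept when both components accept. Minimizing collapses redundant product states.
A 16-state machine:
       p  q 
>  A   B  A 
   B   C  D 
   C   E  F 
   D   G  H 
   E   I  E 
 * F   E  J 
 * G   E  K 
   H   L  H 
   I   M  I 
 * J   E  N 
   K   E  J 
   L   E  K 
   M   O  A 
   N   E  N 
   O   P  D 
 * P   E  F 
(> = start, * = accepting)

start=A; accept=F,G,J,P; A-p->B; A-q->A; B-p->C; B-q->D; C-p->E; C-q->F; D-p->G; D-q->H; E-p->I; E-q->E; F-p->E; F-q->J; G-p->E; G-q->K; H-p->L; H-q->H; I-p->M; I-q->I; J-p->E; J-q->N; K-p->E; K-q->J; L-p->E; L-q->K; M-p->O; M-q->A; N-p->E; N-q->N; O-p->P; O-q->D; P-p->E; P-q->F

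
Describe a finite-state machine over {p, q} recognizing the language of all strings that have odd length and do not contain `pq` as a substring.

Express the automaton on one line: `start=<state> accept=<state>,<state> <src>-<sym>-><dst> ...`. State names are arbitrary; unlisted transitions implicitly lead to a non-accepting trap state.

Run two small machines in parallel and take their product. One (2 states) tracks the input length modulo 2; the other (3 states) tracks partial matches of the forbidden pattern `pq`. Each combined state is a pair, one component from each; accept when both components accept.
       p  q 
>  A   B  C 
 * B   D  E 
 * C   D  A 
   D   B  F 
   E   F  F 
   F   E  E 
(> = start, * = accepting)

start=A accept=B,C A-p->B A-q->C B-p->D B-q->E C-p->D C-q->A D-p->B D-q->F E-p->F E-q->F F-p->E F-q->E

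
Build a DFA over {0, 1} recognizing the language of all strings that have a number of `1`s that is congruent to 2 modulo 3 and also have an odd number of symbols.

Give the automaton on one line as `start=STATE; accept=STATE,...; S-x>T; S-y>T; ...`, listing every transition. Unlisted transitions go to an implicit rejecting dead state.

start=s0; accept=s5; s0-0>s1; s0-1>s2; s1-0>s0; s1-1>s3; s2-0>s3; s2-1>s4; s3-0>s2; s3-1>s5; s4-0>s5; s4-1>s1; s5-0>s4; s5-1>s0

Run two small machines in parallel and take their product. One (3 states) tracks the count of `1`s modulo 3; the other (2 states) tracks the input length modulo 2. Each combined state is a pair, one component from each; accept when both components accept.
With 6 states:
        0   1  
>  s0   s1  s2 
   s1   s0  s3 
   s2   s3  s4 
   s3   s2  s5 
   s4   s5  s1 
 * s5   s4  s0 
(> = start, * = accepting)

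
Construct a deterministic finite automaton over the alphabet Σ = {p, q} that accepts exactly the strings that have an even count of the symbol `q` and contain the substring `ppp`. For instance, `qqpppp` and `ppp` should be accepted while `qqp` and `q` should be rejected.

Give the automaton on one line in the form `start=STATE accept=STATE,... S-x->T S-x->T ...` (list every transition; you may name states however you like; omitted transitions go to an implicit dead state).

start=s0 accept=s5 s0-p->s1 s0-q->s2 s1-p->s3 s1-q->s2 s2-p->s4 s2-q->s0 s3-p->s5 s3-q->s2 s4-p->s6 s4-q->s0 s5-p->s5 s5-q->s7 s6-p->s7 s6-q->s0 s7-p->s7 s7-q->s5

Build one automaton per condition and run them in lockstep. One (2 states) tracks the count of `q`s modulo 2; the other (4 states) tracks whether and how much of `ppp` has been seen. Each combined state is a pair, one component from each; accept when both components accept.
        p   q  
>  s0   s1  s2 
   s1   s3  s2 
   s2   s4  s0 
   s3   s5  s2 
   s4   s6  s0 
 * s5   s5  s7 
   s6   s7  s0 
   s7   s7  s5 
(> = start, * = accepting)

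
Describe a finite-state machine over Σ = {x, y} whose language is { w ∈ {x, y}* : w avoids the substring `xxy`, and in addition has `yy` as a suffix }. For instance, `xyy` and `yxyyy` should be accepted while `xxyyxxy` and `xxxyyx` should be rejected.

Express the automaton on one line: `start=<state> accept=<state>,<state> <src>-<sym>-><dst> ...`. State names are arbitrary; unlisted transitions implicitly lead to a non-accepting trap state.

start=s0 accept=s4 s0-x->s1 s0-y->s2 s1-x->s3 s1-y->s2 s2-x->s1 s2-y->s4 s3-x->s3 s3-y->s5 s4-x->s1 s4-y->s4 s5-x->s6 s5-y->s7 s6-x->s6 s6-y->s5 s7-x->s6 s7-y->s7

Build one automaton per condition and run them in lockstep. The first has 4 states tracking partial matches of the forbidden pattern `xxy`; the second has 3 states tracking how much of the suffix `yy` has currently been matched. A product state is a pair (one from each), accepting exactly when both do.
An 8-state machine:
        x   y  
>  s0   s1  s2 
   s1   s3  s2 
   s2   s1  s4 
   s3   s3  s5 
 * s4   s1  s4 
   s5   s6  s7 
   s6   s6  s5 
   s7   s6  s7 
(> = start, * = accepting)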